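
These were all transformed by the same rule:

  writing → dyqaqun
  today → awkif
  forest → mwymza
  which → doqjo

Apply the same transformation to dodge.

kwknm

The shift depends on letter class: consonant w→d is +7, but vowel i→q is +8. Two shifts are in play — +8 for a/e/i/o/u, +7 for every other letter.
Applying it to dodge: d(cons)+7=k, o(vowel)+8=w, d(cons)+7=k, g(cons)+7=n, e(vowel)+8=m.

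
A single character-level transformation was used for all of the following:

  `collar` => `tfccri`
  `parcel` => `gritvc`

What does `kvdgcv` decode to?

temple

Compare letters: c→t is +17, o→f is +17, l→c is +17 — a constant shift. Each letter is shifted forward by 17 in the alphabet (a Caesar shift of +17).
Undoing it on kvdgcv: k−17=t, v−17=e, d−17=m, g−17=p, c−17=l, v−17=e.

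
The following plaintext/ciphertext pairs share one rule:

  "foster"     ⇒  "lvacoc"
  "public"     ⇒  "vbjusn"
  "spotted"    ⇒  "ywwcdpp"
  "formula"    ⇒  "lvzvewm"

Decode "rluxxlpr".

The shift increases by 1 at each position, starting from +6: 6, 7, 8, ….
Decoding rluxxlpr: r−6=l, l−7=e, u−8=m, x−9=o, x−10=n, l−11=a, p−12=d, r−13=e.

lemonade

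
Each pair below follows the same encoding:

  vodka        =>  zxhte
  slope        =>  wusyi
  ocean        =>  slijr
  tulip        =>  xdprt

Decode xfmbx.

Shifts by position in vodka: pos 0: v→z (+4), pos 1: o→x (+9), pos 2: d→h (+4), pos 3: k→t (+9) — repeating every 2. The shifts repeat in a cycle of length 2: positions 0,1,… shift by +4, +9, then the pattern repeats.
Decoding xfmbx: x−4=t, f−9=w, m−4=i, b−9=s, x−4=t.

twist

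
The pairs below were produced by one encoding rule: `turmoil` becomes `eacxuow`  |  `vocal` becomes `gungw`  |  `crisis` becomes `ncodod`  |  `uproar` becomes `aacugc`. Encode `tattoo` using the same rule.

egeeuu

The rule splits by letter class: vowels +6, consonants +11.
For tattoo: t(cons)+11=e, a(vowel)+6=g, t(cons)+11=e, t(cons)+11=e, o(vowel)+6=u, o(vowel)+6=u.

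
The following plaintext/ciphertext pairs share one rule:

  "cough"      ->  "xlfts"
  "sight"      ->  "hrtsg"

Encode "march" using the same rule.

nzixs

Each pair mirrors across the alphabet (c↔x, o↔l, u↔f): positions sum to 25. Each letter is replaced by its mirror in the alphabet: a↔z, b↔y, c↔x, and so on (the Atbash cipher).
On march: m↔n, a↔z, r↔i, c↔x, h↔s.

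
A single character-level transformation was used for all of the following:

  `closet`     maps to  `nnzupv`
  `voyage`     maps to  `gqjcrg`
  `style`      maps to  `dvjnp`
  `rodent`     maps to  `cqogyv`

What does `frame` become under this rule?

qtlop

Shifts by position in closet: pos 0: c→n (+11), pos 1: l→n (+2), pos 2: o→z (+11), pos 3: s→u (+2) — repeating every 2. The shifts repeat in a cycle of length 2: positions 0,1,… shift by +11, +2, then the pattern repeats.
For frame: f+11=q, r+2=t, a+11=l, m+2=o, e+11=p.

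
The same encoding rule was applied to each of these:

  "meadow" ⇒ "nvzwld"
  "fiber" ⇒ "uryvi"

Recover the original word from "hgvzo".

steal

This is the alphabet-reversal cipher (Atbash): a becomes z, b becomes y, etc.
Undoing it on hgvzo: h↔s, g↔t, v↔e, z↔a, o↔l.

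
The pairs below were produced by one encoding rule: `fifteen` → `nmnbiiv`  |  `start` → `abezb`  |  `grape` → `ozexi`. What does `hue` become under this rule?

pyi

The shift depends on letter class: consonant f→n is +8, but vowel i→m is +4. Two shifts are in play — +4 for a/e/i/o/u, +8 for every other letter.
For hue: h(cons)+8=p, u(vowel)+4=y, e(vowel)+4=i.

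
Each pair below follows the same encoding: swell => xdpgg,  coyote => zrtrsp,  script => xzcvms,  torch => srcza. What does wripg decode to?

novel

Treating letters as 0–25, the rule is x ↦ 21x + 9 (mod 26).
Undoing it on wripg: w(22)→5·(22−9)≡13=n; r(17)→5·(17−9)≡14=o; i(8)→5·(8−9)≡21=v; p(15)→5·(15−9)≡4=e; g(6)→5·(6−9)≡11=l (all mod 26).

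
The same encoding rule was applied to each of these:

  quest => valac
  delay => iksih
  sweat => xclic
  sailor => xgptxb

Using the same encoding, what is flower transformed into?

krvenb

In quest: q→v is +5, u→a is +6, e→l is +7, s→a is +8 — the shift increases by 1 each position. Each letter shifts forward by (position + 5), i.e. 5, 6, 7, … — the shift grows by one for each successive letter.
For flower: f+5=k, l+6=r, o+7=v, w+8=e, e+9=n, r+10=b.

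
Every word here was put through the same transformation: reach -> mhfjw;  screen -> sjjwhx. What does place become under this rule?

Two steps: reverse the string, then apply a Caesar shift of +5.
Applying it to place: reverse → ecalp; then shift: e+5=j, c+5=h, a+5=f, l+5=q, p+5=u.

jhfqu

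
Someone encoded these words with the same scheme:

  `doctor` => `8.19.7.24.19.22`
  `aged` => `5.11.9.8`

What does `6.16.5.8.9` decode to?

d is letter #4 and maps to 8: an offset of 4. Each letter is replaced by its alphabet position (a=1..z=26) + 4.
Undoing it on 6.16.5.8.9: 6→(6−4)÷1=2=b, 16→(16−4)÷1=12=l, 5→(5−4)÷1=1=a, 8→(8−4)÷1=4=d, 9→(9−4)÷1=5=e.

blade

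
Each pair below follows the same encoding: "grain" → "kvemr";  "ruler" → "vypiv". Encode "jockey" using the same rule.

Each letter is shifted forward by 4 in the alphabet (a Caesar shift of +4).
Applying it to jockey: j+4=n, o+4=s, c+4=g, k+4=o, e+4=i, y+4=c.

nsgoic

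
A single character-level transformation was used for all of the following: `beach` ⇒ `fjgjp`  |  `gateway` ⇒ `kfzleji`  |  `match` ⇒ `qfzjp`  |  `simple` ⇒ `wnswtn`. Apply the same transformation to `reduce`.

vjjbkn

In beach: b→f is +4, e→j is +5, a→g is +6, c→j is +7 — the shift increases by 1 each position. Letter i (0-indexed) is shifted by i+4, so successive shifts are 4, 5, 6, ….
On reduce: r+4=v, e+5=j, d+6=j, u+7=b, c+8=k, e+9=n.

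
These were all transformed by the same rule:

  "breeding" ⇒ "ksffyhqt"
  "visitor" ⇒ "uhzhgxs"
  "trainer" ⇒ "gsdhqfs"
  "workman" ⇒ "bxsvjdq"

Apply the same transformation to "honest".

b(1)→k(10) and r(17)→s(18) fit y≡7x+3 (mod 26); the inverse of 7 mod 26 is 15. Treating letters as 0–25, the rule is x ↦ 7x + 3 (mod 26).
For honest: h(7)→7·7+3≡0=a; o(14)→7·14+3≡23=x; n(13)→7·13+3≡16=q; e(4)→7·4+3≡5=f; s(18)→7·18+3≡25=z; t(19)→7·19+3≡6=g (all mod 26).

axqfzg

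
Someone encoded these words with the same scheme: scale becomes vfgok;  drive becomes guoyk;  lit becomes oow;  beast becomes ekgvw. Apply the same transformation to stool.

The shift depends on letter class: consonant s→v is +3, but vowel a→g is +6. The rule splits by letter class: vowels +6, consonants +3.
Applying it to stool: s(cons)+3=v, t(cons)+3=w, o(vowel)+6=u, o(vowel)+6=u, l(cons)+3=o.

vwuuo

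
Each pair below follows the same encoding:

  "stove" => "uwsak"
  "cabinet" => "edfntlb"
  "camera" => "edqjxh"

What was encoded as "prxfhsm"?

notable

In stove: s→u is +2, t→w is +3, o→s is +4, v→a is +5 — the shift increases by 1 each position. The shift increases by 1 at each position, starting from +2: 2, 3, 4, ….
Decoding prxfhsm: p−2=n, r−3=o, x−4=t, f−5=a, h−6=b, s−7=l, m−8=e.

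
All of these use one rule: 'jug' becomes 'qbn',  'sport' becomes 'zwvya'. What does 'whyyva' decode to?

Compare letters: j→q is +7, u→b is +7, g→n is +7 — a constant shift. It's a constant shift of +7 (ROT7).
Decoding whyyva: w−7=p, h−7=a, y−7=r, y−7=r, v−7=o, a−7=t.

parrot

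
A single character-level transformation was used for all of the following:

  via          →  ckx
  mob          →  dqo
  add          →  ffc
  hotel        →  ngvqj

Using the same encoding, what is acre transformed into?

gtec

Read the word backwards and shift each letter +2.
Applying it to acre: reverse → erca; then shift: e+2=g, r+2=t, c+2=e, a+2=c.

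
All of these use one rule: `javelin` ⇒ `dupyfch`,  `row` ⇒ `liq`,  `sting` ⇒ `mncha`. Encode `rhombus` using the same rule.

lbigvom

Each letter is shifted forward by 20 in the alphabet (a Caesar shift of +20).
Applying it to rhombus: r+20=l, h+20=b, o+20=i, m+20=g, b+20=v, u+20=o, s+20=m.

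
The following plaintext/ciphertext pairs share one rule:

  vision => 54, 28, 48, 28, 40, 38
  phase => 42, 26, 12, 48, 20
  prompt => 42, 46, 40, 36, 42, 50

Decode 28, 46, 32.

irk

With a=1..z=26, the number is 2·pos + 10.
Undoing it on 28, 46, 32: 28→(28−10)÷2=9=i, 46→(46−10)÷2=18=r, 32→(32−10)÷2=11=k.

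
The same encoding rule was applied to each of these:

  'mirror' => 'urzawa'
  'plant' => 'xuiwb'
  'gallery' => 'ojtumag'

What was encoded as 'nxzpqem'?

forgive

It's a Vigenère-style cipher with numeric key [8,9]: position i shifts by key[i mod 2].
Reversing it on nxzpqem: n−8=f, x−9=o, z−8=r, p−9=g, q−8=i, e−9=v, m−8=e.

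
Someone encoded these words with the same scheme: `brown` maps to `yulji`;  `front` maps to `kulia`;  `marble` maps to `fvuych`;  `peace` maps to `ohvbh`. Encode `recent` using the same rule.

uhbhia

b(1)→y(24) and r(17)→u(20) fit y≡3x+21 (mod 26); the inverse of 3 mod 26 is 9. Treating letters as 0–25, the rule is x ↦ 3x + 21 (mod 26).
On recent: r(17)→3·17+21≡20=u; e(4)→3·4+21≡7=h; c(2)→3·2+21≡1=b; e(4)→3·4+21≡7=h; n(13)→3·13+21≡8=i; t(19)→3·19+21≡0=a (all mod 26).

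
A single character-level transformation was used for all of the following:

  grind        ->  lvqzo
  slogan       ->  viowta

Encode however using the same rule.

The word is reversed, then every letter is shifted forward by 8.
On however: reverse → revewoh; then shift: r+8=z, e+8=m, v+8=d, e+8=m, w+8=e, o+8=w, h+8=p.

zmdmewp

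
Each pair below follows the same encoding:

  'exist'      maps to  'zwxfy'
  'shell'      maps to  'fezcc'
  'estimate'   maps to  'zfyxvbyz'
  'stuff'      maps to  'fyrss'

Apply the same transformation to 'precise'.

amznxfz

Treating letters as 0–25, the rule is x ↦ 19x + 1 (mod 26).
On precise: p(15)→19·15+1≡0=a; r(17)→19·17+1≡12=m; e(4)→19·4+1≡25=z; c(2)→19·2+1≡13=n; i(8)→19·8+1≡23=x; s(18)→19·18+1≡5=f; e(4)→19·4+1≡25=z (all mod 26).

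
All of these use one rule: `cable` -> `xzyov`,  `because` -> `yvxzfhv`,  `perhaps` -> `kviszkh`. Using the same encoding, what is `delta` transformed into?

wvogz

Letters are reflected about the middle of the alphabet (position → 25−position): Atbash.
For delta: d↔w, e↔v, l↔o, t↔g, a↔z.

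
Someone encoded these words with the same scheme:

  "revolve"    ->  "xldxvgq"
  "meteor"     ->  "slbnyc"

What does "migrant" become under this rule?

In revolve: r→x is +6, e→l is +7, v→d is +8, o→x is +9 — the shift increases by 1 each position. Each letter shifts forward by (position + 6), i.e. 6, 7, 8, … — the shift grows by one for each successive letter.
On migrant: m+6=s, i+7=p, g+8=o, r+9=a, a+10=k, n+11=y, t+12=f.

spoakyf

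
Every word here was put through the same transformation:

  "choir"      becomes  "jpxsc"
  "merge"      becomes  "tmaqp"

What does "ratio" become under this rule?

In choir: c→j is +7, h→p is +8, o→x is +9, i→s is +10 — the shift increases by 1 each position. The shift increases by 1 at each position, starting from +7: 7, 8, 9, ….
For ratio: r+7=y, a+8=i, t+9=c, i+10=s, o+11=z.

yicsz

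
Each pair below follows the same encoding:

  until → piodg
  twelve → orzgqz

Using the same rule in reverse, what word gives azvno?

feast

Every letter moves 21 places later in the alphabet, wrapping around z→a.
Undoing it on azvno: a−21=f, z−21=e, v−21=a, n−21=s, o−21=t.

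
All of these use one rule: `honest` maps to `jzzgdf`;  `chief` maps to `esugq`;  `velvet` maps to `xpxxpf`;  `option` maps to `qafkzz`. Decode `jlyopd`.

hammer

Shifts by position in honest: pos 0: h→j (+2), pos 1: o→z (+11), pos 2: n→z (+12), pos 3: e→g (+2), pos 4: s→d (+11), pos 5: t→f (+12) — repeating every 3. The shifts repeat in a cycle of length 3: positions 0,1,… shift by +2, +11, +12, then the pattern repeats.
Decoding jlyopd: j−2=h, l−11=a, y−12=m, o−2=m, p−11=e, d−12=r.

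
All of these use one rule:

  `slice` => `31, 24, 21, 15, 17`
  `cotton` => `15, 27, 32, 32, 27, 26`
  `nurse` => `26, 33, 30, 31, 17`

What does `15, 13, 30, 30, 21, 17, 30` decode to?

carrier

s is letter #19 and maps to 31: an offset of 12. Each letter is replaced by its alphabet position (a=1..z=26) + 12.
Reversing it on 15, 13, 30, 30, 21, 17, 30: 15→(15−12)÷1=3=c, 13→(13−12)÷1=1=a, 30→(30−12)÷1=18=r, 30→(30−12)÷1=18=r, 21→(21−12)÷1=9=i, 17→(17−12)÷1=5=e, 30→(30−12)÷1=18=r.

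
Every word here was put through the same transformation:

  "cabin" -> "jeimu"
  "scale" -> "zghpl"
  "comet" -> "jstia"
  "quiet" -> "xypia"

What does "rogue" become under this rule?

Shifts by position in cabin: pos 0: c→j (+7), pos 1: a→e (+4), pos 2: b→i (+7), pos 3: i→m (+4) — repeating every 2. The shifts repeat in a cycle of length 2: positions 0,1,… shift by +7, +4, then the pattern repeats.
Applying it to rogue: r+7=y, o+4=s, g+7=n, u+4=y, e+7=l.

ysnyl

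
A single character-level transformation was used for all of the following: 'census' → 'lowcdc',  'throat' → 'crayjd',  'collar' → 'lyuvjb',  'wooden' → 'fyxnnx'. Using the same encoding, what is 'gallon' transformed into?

pkuvxx

Shifts by position in census: pos 0: c→l (+9), pos 1: e→o (+10), pos 2: n→w (+9), pos 3: s→c (+10) — repeating every 2. It's a Vigenère-style cipher with numeric key [9,10]: position i shifts by key[i mod 2].
On gallon: g+9=p, a+10=k, l+9=u, l+10=v, o+9=x, n+10=x.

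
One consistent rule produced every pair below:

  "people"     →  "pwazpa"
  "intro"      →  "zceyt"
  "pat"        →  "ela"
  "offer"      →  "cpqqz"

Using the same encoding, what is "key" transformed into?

The output letters match the input read backwards, each shifted +11: people reversed is elpoep. Read the word backwards and shift each letter +11.
Applying it to key: reverse → yek; then shift: y+11=j, e+11=p, k+11=v.

jpv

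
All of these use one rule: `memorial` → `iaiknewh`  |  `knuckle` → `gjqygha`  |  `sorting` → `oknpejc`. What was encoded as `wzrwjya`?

advance

Compare letters: m→i is +22, e→a is +22, m→i is +22 — a constant shift. This is a Caesar cipher with shift 22.
Reversing it on wzrwjya: w−22=a, z−22=d, r−22=v, w−22=a, j−22=n, y−22=c, a−22=e.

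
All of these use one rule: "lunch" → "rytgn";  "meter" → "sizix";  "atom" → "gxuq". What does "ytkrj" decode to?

A repeating key of period 2 is used — shifts +6, +4 over and over.
Decoding ytkrj: y−6=s, t−4=p, k−6=e, r−4=n, j−6=d.

spend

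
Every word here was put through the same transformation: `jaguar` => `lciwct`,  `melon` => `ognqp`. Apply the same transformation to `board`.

dqctf

Compare letters: j→l is +2, a→c is +2, g→i is +2 — a constant shift. Each letter is shifted forward by 2 in the alphabet (a Caesar shift of +2).
Applying it to board: b+2=d, o+2=q, a+2=c, r+2=t, d+2=f.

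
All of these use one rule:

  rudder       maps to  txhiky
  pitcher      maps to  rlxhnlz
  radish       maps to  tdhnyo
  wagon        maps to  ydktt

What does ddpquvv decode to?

In rudder: r→t is +2, u→x is +3, d→h is +4, d→i is +5 — the shift increases by 1 each position. The shift increases by 1 at each position, starting from +2: 2, 3, 4, ….
Reversing it on ddpquvv: d−2=b, d−3=a, p−4=l, q−5=l, u−6=o, v−7=o, v−8=n.

balloon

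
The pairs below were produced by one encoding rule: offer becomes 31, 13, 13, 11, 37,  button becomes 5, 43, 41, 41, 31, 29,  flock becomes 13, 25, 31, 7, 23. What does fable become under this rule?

13, 3, 5, 25, 11

With a=1..z=26, the number is 2·pos + 1.
For fable: f=6→13, a=1→3, b=2→5, l=12→25, e=5→11.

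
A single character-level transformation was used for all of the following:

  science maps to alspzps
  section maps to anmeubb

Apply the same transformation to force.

In science: s→a is +8, c→l is +9, i→s is +10, e→p is +11 — the shift increases by 1 each position. The shift increases by 1 at each position, starting from +8: 8, 9, 10, ….
For force: f+8=n, o+9=x, r+10=b, c+11=n, e+12=q.

nxbnq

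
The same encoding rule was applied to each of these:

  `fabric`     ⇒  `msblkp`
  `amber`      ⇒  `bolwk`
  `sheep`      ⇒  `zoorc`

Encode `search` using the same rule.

rmbkoc

The output letters match the input read backwards, each shifted +10: fabric reversed is cirbaf. The word is reversed, then every letter is shifted forward by 10.
Applying it to search: reverse → hcraes; then shift: h+10=r, c+10=m, r+10=b, a+10=k, e+10=o, s+10=c.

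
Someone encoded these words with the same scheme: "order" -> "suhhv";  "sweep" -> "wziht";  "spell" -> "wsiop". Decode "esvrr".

Shifts by position in order: pos 0: o→s (+4), pos 1: r→u (+3), pos 2: d→h (+4), pos 3: e→h (+3) — repeating every 2. A repeating key of period 2 is used — shifts +4, +3 over and over.
Decoding esvrr: e−4=a, s−3=p, v−4=r, r−3=o, r−4=n.

apron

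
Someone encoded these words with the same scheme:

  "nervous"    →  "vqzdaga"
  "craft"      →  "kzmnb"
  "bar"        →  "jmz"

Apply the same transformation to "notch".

vabkp

Two shifts are in play — +12 for a/e/i/o/u, +8 for every other letter.
Applying it to notch: n(cons)+8=v, o(vowel)+12=a, t(cons)+8=b, c(cons)+8=k, h(cons)+8=p.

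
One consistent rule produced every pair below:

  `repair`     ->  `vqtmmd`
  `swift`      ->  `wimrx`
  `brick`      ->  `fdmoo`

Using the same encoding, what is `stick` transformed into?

It's a Vigenère-style cipher with numeric key [4,12]: position i shifts by key[i mod 2].
On stick: s+4=w, t+12=f, i+4=m, c+12=o, k+4=o.

wfmoo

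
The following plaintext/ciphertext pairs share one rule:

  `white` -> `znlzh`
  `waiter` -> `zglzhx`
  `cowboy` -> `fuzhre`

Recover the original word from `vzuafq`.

struck

Shifts by position in white: pos 0: w→z (+3), pos 1: h→n (+6), pos 2: i→l (+3), pos 3: t→z (+6) — repeating every 2. The shifts repeat in a cycle of length 2: positions 0,1,… shift by +3, +6, then the pattern repeats.
Undoing it on vzuafq: v−3=s, z−6=t, u−3=r, a−6=u, f−3=c, q−6=k.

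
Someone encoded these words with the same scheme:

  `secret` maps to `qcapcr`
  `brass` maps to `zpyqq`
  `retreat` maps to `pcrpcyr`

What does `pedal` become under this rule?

ncbyj

Compare letters: s→q is +24, e→c is +24, c→a is +24 — a constant shift. Every letter moves 24 places later in the alphabet, wrapping around z→a.
On pedal: p+24=n, e+24=c, d+24=b, a+24=y, l+24=j.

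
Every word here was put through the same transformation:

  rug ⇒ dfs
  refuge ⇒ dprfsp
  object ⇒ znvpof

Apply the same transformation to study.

effpk

The shift depends on letter class: consonant r→d is +12, but vowel u→f is +11. The rule splits by letter class: vowels +11, consonants +12.
Applying it to study: s(cons)+12=e, t(cons)+12=f, u(vowel)+11=f, d(cons)+12=p, y(cons)+12=k.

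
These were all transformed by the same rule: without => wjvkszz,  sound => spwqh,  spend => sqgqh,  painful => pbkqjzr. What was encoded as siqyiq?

shovel

In without: w→w is +0, i→j is +1, t→v is +2, h→k is +3 — the shift increases by 1 each position. The shift increases by 1 at each position, starting from +0: 0, 1, 2, ….
Undoing it on siqyiq: s−0=s, i−1=h, q−2=o, y−3=v, i−4=e, q−5=l.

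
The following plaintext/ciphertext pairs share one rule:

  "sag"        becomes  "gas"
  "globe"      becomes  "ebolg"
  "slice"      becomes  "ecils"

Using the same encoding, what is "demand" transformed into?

It's just the letters in reverse order.
Applying it to demand: reverse → dnamed.

dnamed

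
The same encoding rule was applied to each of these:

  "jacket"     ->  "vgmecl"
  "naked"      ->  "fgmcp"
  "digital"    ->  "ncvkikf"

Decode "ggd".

The output letters match the input read backwards, each shifted +2: jacket reversed is tekcaj. The word is reversed, then every letter is shifted forward by 2.
Reversing it on ggd: shift back: g−2=e, g−2=e, d−2=b → eeb; then reverse → bee.

bee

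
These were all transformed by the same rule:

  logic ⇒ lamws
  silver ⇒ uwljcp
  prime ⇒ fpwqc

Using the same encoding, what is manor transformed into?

qivap

l(11)→l(11) and o(14)→a(0) fit y≡5x+8 (mod 26); the inverse of 5 mod 26 is 21. Treating letters as 0–25, the rule is x ↦ 5x + 8 (mod 26).
On manor: m(12)→5·12+8≡16=q; a(0)→5·0+8≡8=i; n(13)→5·13+8≡21=v; o(14)→5·14+8≡0=a; r(17)→5·17+8≡15=p (all mod 26).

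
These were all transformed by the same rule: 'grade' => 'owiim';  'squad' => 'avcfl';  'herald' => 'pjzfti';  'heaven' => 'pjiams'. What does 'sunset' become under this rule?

It's a Vigenère-style cipher with numeric key [8,5]: position i shifts by key[i mod 2].
On sunset: s+8=a, u+5=z, n+8=v, s+5=x, e+8=m, t+5=y.

azvxmy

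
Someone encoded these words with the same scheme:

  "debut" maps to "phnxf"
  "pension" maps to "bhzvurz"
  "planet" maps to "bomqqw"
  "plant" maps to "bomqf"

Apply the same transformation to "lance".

xdzfq

It's a Vigenère-style cipher with numeric key [12,3]: position i shifts by key[i mod 2].
For lance: l+12=x, a+3=d, n+12=z, c+3=f, e+12=q.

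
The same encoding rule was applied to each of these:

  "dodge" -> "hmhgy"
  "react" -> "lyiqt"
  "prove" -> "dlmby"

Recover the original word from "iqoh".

acid

Treating letters as 0–25, the rule is x ↦ 17x + 8 (mod 26).
Reversing it on iqoh: i(8)→23·(8−8)≡0=a; q(16)→23·(16−8)≡2=c; o(14)→23·(14−8)≡8=i; h(7)→23·(7−8)≡3=d (all mod 26).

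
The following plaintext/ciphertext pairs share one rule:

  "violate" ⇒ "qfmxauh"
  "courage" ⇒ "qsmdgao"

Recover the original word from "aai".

The output letters match the input read backwards, each shifted +12: violate reversed is etaloiv. The word is reversed, then every letter is shifted forward by 12.
Decoding aai: shift back: a−12=o, a−12=o, i−12=w → oow; then reverse → woo.

woo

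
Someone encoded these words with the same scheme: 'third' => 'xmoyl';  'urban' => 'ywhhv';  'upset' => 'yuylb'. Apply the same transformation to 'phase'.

Each letter shifts forward by (position + 4), i.e. 4, 5, 6, … — the shift grows by one for each successive letter.
For phase: p+4=t, h+5=m, a+6=g, s+7=z, e+8=m.

tmgzm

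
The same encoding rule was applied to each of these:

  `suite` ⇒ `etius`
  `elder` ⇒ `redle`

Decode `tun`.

nut

The output letters match the input read backwards: suite reversed is etius. It's just the letters in reverse order.
Undoing it on tun: then reverse → nut.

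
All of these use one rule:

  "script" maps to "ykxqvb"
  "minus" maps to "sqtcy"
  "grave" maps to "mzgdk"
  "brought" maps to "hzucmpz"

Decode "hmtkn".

A repeating key of period 2 is used — shifts +6, +8 over and over.
Decoding hmtkn: h−6=b, m−8=e, t−6=n, k−8=c, n−6=h.

bench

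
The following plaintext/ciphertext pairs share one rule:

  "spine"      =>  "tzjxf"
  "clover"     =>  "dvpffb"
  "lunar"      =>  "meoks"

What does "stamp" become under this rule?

A repeating key of period 2 is used — shifts +1, +10 over and over.
Applying it to stamp: s+1=t, t+10=d, a+1=b, m+10=w, p+1=q.

tdbwq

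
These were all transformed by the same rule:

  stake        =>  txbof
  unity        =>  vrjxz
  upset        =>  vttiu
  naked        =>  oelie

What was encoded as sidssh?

record

Shifts by position in stake: pos 0: s→t (+1), pos 1: t→x (+4), pos 2: a→b (+1), pos 3: k→o (+4) — repeating every 2. It's a Vigenère-style cipher with numeric key [1,4]: position i shifts by key[i mod 2].
Decoding sidssh: s−1=r, i−4=e, d−1=c, s−4=o, s−1=r, h−4=d.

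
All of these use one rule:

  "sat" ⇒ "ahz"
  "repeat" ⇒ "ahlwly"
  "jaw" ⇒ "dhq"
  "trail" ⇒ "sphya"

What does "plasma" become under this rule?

htzhsw

The output letters match the input read backwards, each shifted +7: sat reversed is tas. Read the word backwards and shift each letter +7.
On plasma: reverse → amsalp; then shift: a+7=h, m+7=t, s+7=z, a+7=h, l+7=s, p+7=w.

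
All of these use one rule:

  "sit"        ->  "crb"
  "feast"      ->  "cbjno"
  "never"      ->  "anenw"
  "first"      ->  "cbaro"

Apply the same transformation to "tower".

The output letters match the input read backwards, each shifted +9: sit reversed is tis. Two steps: reverse the string, then apply a Caesar shift of +9.
On tower: reverse → rewot; then shift: r+9=a, e+9=n, w+9=f, o+9=x, t+9=c.

anfxc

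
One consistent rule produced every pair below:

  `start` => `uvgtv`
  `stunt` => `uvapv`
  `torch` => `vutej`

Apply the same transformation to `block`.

The shift depends on letter class: consonant s→u is +2, but vowel a→g is +6. Vowels shift forward by 6 and consonants shift forward by 2.
On block: b(cons)+2=d, l(cons)+2=n, o(vowel)+6=u, c(cons)+2=e, k(cons)+2=m.

dnuem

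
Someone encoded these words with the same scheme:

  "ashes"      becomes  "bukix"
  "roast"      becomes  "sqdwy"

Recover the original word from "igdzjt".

heaven

In ashes: a→b is +1, s→u is +2, h→k is +3, e→i is +4 — the shift increases by 1 each position. Letter i (0-indexed) is shifted by i+1, so successive shifts are 1, 2, 3, ….
Reversing it on igdzjt: i−1=h, g−2=e, d−3=a, z−4=v, j−5=e, t−6=n.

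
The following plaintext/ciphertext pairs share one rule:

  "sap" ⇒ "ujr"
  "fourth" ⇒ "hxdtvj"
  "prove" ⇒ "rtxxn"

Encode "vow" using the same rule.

The shift depends on letter class: consonant s→u is +2, but vowel a→j is +9. Vowels shift forward by 9 and consonants shift forward by 2.
On vow: v(cons)+2=x, o(vowel)+9=x, w(cons)+2=y.

xxy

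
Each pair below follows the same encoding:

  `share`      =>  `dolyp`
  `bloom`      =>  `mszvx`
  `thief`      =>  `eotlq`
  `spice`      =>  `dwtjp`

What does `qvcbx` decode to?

forum

It's a Vigenère-style cipher with numeric key [11,7]: position i shifts by key[i mod 2].
Undoing it on qvcbx: q−11=f, v−7=o, c−11=r, b−7=u, x−11=m.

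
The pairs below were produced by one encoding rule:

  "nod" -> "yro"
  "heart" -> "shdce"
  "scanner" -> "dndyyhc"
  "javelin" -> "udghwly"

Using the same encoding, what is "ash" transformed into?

dds

The shift depends on letter class: consonant n→y is +11, but vowel o→r is +3. Two shifts are in play — +3 for a/e/i/o/u, +11 for every other letter.
On ash: a(vowel)+3=d, s(cons)+11=d, h(cons)+11=s.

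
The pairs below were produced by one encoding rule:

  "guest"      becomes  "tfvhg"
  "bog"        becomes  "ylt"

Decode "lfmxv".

Each pair mirrors across the alphabet (g↔t, u↔f, e↔v): positions sum to 25. This is the alphabet-reversal cipher (Atbash): a becomes z, b becomes y, etc.
Decoding lfmxv: l↔o, f↔u, m↔n, x↔c, v↔e.

ounce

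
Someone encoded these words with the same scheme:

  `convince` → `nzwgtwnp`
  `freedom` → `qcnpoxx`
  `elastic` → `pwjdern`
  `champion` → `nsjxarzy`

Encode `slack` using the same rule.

dwjnv

It's a Vigenère-style cipher with numeric key [11,11,9]: position i shifts by key[i mod 3].
On slack: s+11=d, l+11=w, a+9=j, c+11=n, k+11=v.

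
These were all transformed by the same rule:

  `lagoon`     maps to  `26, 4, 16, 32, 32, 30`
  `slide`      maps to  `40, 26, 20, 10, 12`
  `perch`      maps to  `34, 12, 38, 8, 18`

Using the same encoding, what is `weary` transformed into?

l(#12)→26 and a(#1)→4: differences scale by 2, so n = 2·pos + 2. With a=1..z=26, the number is 2·pos + 2.
For weary: w=23→48, e=5→12, a=1→4, r=18→38, y=25→52.

48, 12, 4, 38, 52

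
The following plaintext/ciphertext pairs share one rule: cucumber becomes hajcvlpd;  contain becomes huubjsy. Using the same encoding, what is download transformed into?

The shift increases by 1 at each position, starting from +5: 5, 6, 7, ….
Applying it to download: d+5=i, o+6=u, w+7=d, n+8=v, l+9=u, o+10=y, a+11=l, d+12=p.

iudvuylp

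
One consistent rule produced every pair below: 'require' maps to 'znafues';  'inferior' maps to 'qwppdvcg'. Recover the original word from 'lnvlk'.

In require: r→z is +8, e→n is +9, q→a is +10, u→f is +11 — the shift increases by 1 each position. The shift increases by 1 at each position, starting from +8: 8, 9, 10, ….
Reversing it on lnvlk: l−8=d, n−9=e, v−10=l, l−11=a, k−12=y.

delay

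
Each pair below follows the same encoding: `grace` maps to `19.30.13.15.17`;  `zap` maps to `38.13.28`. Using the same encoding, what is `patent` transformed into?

28.13.32.17.26.32

g is letter #7 and maps to 19: an offset of 12. The number is (letter's place in the alphabet, a=1) + 12.
On patent: p=16→28, a=1→13, t=20→32, e=5→17, n=14→26, t=20→32.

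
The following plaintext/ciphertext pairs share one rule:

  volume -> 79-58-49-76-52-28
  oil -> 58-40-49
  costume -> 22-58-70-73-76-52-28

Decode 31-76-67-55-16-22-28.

furnace

The formula is n = 3×(alphabet index, a=1) + 13.
Undoing it on 31-76-67-55-16-22-28: 31→(31−13)÷3=6=f, 76→(76−13)÷3=21=u, 67→(67−13)÷3=18=r, 55→(55−13)÷3=14=n, 16→(16−13)÷3=1=a, 22→(22−13)÷3=3=c, 28→(28−13)÷3=5=e.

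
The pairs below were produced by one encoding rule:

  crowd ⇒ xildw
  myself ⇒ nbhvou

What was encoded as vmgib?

entry

Each pair mirrors across the alphabet (c↔x, r↔i, o↔l): positions sum to 25. Each letter is replaced by its mirror in the alphabet: a↔z, b↔y, c↔x, and so on (the Atbash cipher).
Undoing it on vmgib: v↔e, m↔n, g↔t, i↔r, b↔y.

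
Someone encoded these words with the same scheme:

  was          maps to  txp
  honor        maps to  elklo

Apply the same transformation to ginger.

Every letter moves 23 places later in the alphabet, wrapping around z→a.
Applying it to ginger: g+23=d, i+23=f, n+23=k, g+23=d, e+23=b, r+23=o.

dfkdbo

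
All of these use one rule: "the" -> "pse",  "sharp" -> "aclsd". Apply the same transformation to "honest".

edpyzs

The output letters match the input read backwards, each shifted +11: the reversed is eht. Read the word backwards and shift each letter +11.
Applying it to honest: reverse → tsenoh; then shift: t+11=e, s+11=d, e+11=p, n+11=y, o+11=z, h+11=s.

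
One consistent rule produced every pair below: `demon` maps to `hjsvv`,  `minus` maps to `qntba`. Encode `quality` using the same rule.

uzgsqci

In demon: d→h is +4, e→j is +5, m→s is +6, o→v is +7 — the shift increases by 1 each position. Each letter shifts forward by (position + 4), i.e. 4, 5, 6, … — the shift grows by one for each successive letter.
Applying it to quality: q+4=u, u+5=z, a+6=g, l+7=s, i+8=q, t+9=c, y+10=i.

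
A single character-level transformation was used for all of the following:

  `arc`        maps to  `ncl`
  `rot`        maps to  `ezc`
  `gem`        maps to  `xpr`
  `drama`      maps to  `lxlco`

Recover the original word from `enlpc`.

The output letters match the input read backwards, each shifted +11: arc reversed is cra. Read the word backwards and shift each letter +11.
Decoding enlpc: shift back: e−11=t, n−11=c, l−11=a, p−11=e, c−11=r → tcaer; then reverse → react.

react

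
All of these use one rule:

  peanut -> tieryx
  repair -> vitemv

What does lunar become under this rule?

Compare letters: p→t is +4, e→i is +4, a→e is +4 — a constant shift. Each letter is shifted forward by 4 in the alphabet (a Caesar shift of +4).
On lunar: l+4=p, u+4=y, n+4=r, a+4=e, r+4=v.

pyrev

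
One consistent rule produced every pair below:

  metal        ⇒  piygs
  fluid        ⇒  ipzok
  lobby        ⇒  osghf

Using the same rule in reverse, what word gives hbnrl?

exile

Each letter shifts forward by (position + 3), i.e. 3, 4, 5, … — the shift grows by one for each successive letter.
Decoding hbnrl: h−3=e, b−4=x, n−5=i, r−6=l, l−7=e.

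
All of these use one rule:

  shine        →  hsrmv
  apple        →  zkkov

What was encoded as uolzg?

float

Each pair mirrors across the alphabet (s↔h, h↔s, i↔r): positions sum to 25. This is the alphabet-reversal cipher (Atbash): a becomes z, b becomes y, etc.
Reversing it on uolzg: u↔f, o↔l, l↔o, z↔a, g↔t.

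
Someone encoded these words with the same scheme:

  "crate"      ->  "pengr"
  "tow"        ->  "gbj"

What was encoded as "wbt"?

Compare letters: c→p is +13, r→e is +13, a→n is +13 — a constant shift. This is a Caesar cipher with shift 13.
Decoding wbt: w−13=j, b−13=o, t−13=g.

jog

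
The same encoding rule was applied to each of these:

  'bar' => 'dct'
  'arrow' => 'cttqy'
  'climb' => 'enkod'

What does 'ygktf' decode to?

weird

Compare letters: b→d is +2, a→c is +2, r→t is +2 — a constant shift. It's a constant shift of +2 (ROT2).
Undoing it on ygktf: y−2=w, g−2=e, k−2=i, t−2=r, f−2=d.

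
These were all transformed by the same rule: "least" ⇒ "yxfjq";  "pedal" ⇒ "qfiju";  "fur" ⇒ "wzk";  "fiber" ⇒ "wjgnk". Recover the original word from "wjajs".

never

The output letters match the input read backwards, each shifted +5: least reversed is tsael. Two steps: reverse the string, then apply a Caesar shift of +5.
Reversing it on wjajs: shift back: w−5=r, j−5=e, a−5=v, j−5=e, s−5=n → reven; then reverse → never.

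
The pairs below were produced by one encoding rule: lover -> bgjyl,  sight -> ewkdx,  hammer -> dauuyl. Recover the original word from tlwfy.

bride

Treating letters as 0–25, the rule is x ↦ 19x + 0 (mod 26).
Reversing it on tlwfy: t(19)→11·(19−0)≡1=b; l(11)→11·(11−0)≡17=r; w(22)→11·(22−0)≡8=i; f(5)→11·(5−0)≡3=d; y(24)→11·(24−0)≡4=e (all mod 26).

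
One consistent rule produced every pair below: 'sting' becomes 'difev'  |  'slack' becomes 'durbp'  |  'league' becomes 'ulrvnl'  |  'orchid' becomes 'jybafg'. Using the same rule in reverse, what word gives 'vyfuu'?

Each letter's alphabet position (a=0..z=25) is mapped through 5·x+17 mod 26 — an affine cipher.
Decoding vyfuu: v(21)→21·(21−17)≡6=g; y(24)→21·(24−17)≡17=r; f(5)→21·(5−17)≡8=i; u(20)→21·(20−17)≡11=l; u(20)→21·(20−17)≡11=l (all mod 26).

grill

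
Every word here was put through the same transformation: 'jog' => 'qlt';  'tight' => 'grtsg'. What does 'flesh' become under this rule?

Each pair mirrors across the alphabet (j↔q, o↔l, g↔t): positions sum to 25. Letters are reflected about the middle of the alphabet (position → 25−position): Atbash.
For flesh: f↔u, l↔o, e↔v, s↔h, h↔s.

uovhs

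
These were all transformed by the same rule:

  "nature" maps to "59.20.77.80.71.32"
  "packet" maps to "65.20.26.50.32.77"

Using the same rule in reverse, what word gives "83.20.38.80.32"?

Each letter becomes 3×(its alphabet position, a=1..z=26) + 17.
Decoding 83.20.38.80.32: 83→(83−17)÷3=22=v, 20→(20−17)÷3=1=a, 38→(38−17)÷3=7=g, 80→(80−17)÷3=21=u, 32→(32−17)÷3=5=e.

vague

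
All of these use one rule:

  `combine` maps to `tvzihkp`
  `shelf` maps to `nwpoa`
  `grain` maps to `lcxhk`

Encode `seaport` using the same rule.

npxgvcy

This is an affine cipher: with a=0,…,z=25, each position x becomes (11x+23) mod 26.
On seaport: s(18)→11·18+23≡13=n; e(4)→11·4+23≡15=p; a(0)→11·0+23≡23=x; p(15)→11·15+23≡6=g; o(14)→11·14+23≡21=v; r(17)→11·17+23≡2=c; t(19)→11·19+23≡24=y (all mod 26).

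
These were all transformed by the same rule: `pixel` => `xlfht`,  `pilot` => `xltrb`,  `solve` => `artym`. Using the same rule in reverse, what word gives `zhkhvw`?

Shifts by position in pixel: pos 0: p→x (+8), pos 1: i→l (+3), pos 2: x→f (+8), pos 3: e→h (+3) — repeating every 2. The shifts repeat in a cycle of length 2: positions 0,1,… shift by +8, +3, then the pattern repeats.
Reversing it on zhkhvw: z−8=r, h−3=e, k−8=c, h−3=e, v−8=n, w−3=t.

recent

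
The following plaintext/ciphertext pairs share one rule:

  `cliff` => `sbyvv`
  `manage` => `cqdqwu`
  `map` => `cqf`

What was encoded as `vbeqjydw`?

floating

Compare letters: c→s is +16, l→b is +16, i→y is +16 — a constant shift. Each letter is shifted forward by 16 in the alphabet (a Caesar shift of +16).
Undoing it on vbeqjydw: v−16=f, b−16=l, e−16=o, q−16=a, j−16=t, y−16=i, d−16=n, w−16=g.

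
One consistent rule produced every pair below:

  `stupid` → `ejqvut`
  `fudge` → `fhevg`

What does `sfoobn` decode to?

manner

The output letters match the input read backwards, each shifted +1: stupid reversed is diputs. Two steps: reverse the string, then apply a Caesar shift of +1.
Decoding sfoobn: shift back: s−1=r, f−1=e, o−1=n, o−1=n, b−1=a, n−1=m → rennam; then reverse → manner.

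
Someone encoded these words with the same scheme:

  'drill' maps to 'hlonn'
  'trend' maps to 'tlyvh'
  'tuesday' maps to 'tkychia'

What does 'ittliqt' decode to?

d(3)→h(7) and r(17)→l(11) fit y≡17x+8 (mod 26); the inverse of 17 mod 26 is 23. Treating letters as 0–25, the rule is x ↦ 17x + 8 (mod 26).
Reversing it on ittliqt: i(8)→23·(8−8)≡0=a; t(19)→23·(19−8)≡19=t; t(19)→23·(19−8)≡19=t; l(11)→23·(11−8)≡17=r; i(8)→23·(8−8)≡0=a; q(16)→23·(16−8)≡2=c; t(19)→23·(19−8)≡19=t (all mod 26).

attract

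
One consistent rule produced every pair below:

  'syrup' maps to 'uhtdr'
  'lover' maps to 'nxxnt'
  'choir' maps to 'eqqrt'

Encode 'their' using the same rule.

vqgrt

Shifts by position in syrup: pos 0: s→u (+2), pos 1: y→h (+9), pos 2: r→t (+2), pos 3: u→d (+9) — repeating every 2. The shifts repeat in a cycle of length 2: positions 0,1,… shift by +2, +9, then the pattern repeats.
For their: t+2=v, h+9=q, e+2=g, i+9=r, r+2=t.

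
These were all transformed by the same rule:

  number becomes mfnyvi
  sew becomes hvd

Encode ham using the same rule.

This is the alphabet-reversal cipher (Atbash): a becomes z, b becomes y, etc.
For ham: h↔s, a↔z, m↔n.

szn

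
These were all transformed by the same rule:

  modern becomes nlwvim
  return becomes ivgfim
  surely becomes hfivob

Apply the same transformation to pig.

Each pair mirrors across the alphabet (m↔n, o↔l, d↔w): positions sum to 25. Each letter is replaced by its mirror in the alphabet: a↔z, b↔y, c↔x, and so on (the Atbash cipher).
For pig: p↔k, i↔r, g↔t.

krt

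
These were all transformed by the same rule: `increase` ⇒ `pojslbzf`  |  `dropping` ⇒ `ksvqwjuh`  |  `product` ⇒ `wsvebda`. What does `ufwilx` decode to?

nephew

Shifts by position in increase: pos 0: i→p (+7), pos 1: n→o (+1), pos 2: c→j (+7), pos 3: r→s (+1) — repeating every 2. A repeating key of period 2 is used — shifts +7, +1 over and over.
Undoing it on ufwilx: u−7=n, f−1=e, w−7=p, i−1=h, l−7=e, x−1=w.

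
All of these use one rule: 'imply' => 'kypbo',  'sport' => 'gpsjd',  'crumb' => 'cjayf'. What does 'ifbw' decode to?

i(8)→k(10) and m(12)→y(24) fit y≡23x+8 (mod 26); the inverse of 23 mod 26 is 17. Treating letters as 0–25, the rule is x ↦ 23x + 8 (mod 26).
Decoding ifbw: i(8)→17·(8−8)≡0=a; f(5)→17·(5−8)≡1=b; b(1)→17·(1−8)≡11=l; w(22)→17·(22−8)≡4=e (all mod 26).

able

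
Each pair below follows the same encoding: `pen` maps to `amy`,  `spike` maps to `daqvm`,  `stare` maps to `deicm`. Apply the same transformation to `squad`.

The shift depends on letter class: consonant p→a is +11, but vowel e→m is +8. Two shifts are in play — +8 for a/e/i/o/u, +11 for every other letter.
For squad: s(cons)+11=d, q(cons)+11=b, u(vowel)+8=c, a(vowel)+8=i, d(cons)+11=o.

dbcio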